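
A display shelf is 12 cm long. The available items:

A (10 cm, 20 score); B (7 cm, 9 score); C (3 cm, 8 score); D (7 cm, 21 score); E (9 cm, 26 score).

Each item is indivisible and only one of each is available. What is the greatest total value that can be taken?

34 score

Check high-value combinations within 12 cm:
- C+E: length 3+9=12, value 8+26=34
- C+D: length 3+7=10, value 8+21=29
- E: length 9, value 26
- D: length 7, value 21
Best: 34 score.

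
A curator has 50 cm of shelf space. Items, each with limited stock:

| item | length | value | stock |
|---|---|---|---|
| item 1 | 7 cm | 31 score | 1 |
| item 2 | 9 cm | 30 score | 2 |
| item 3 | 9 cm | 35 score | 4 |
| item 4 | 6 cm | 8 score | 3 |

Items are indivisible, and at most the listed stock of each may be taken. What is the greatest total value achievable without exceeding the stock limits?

Best selections within length 50 and stock limits:
- 1×item 1 + 4×item 3 + 1×item 4: length 49, value 179
- 1×item 1 + 1×item 2 + 3×item 3 + 1×item 4: length 49, value 174
- 1×item 1 + 4×item 3: length 43, value 171
- 1×item 2 + 4×item 3: length 45, value 170
Best: 179 score.

179 score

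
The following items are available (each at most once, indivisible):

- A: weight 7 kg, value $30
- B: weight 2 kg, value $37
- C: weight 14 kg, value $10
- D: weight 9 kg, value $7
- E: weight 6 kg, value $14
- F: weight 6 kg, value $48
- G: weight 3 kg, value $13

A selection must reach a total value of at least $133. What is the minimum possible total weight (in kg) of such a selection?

Subsets with value ≥ 133, sorted by total weight:
- A+B+E+F+G: weight 24, value 142
- A+B+D+F+G: weight 27, value 135
Minimum weight: 24 kg.

24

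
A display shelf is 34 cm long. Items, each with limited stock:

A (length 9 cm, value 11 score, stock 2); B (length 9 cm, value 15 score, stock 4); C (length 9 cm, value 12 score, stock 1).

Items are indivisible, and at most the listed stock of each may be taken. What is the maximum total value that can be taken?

Best selections within length 34 and stock limits:
- 3×B: length 27, value 45
- 2×B + 1×C: length 27, value 42
- 1×A + 2×B: length 27, value 41
Best: 45 score.

45 score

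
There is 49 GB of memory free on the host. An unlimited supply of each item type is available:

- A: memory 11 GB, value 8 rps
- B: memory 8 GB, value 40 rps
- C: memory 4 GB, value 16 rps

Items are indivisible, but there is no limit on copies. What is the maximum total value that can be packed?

240 rps

Best value-per-unit is B at 40/8, and filling with it alone uses memory 6×8=48. No mix of the others beats 6×40 = 240.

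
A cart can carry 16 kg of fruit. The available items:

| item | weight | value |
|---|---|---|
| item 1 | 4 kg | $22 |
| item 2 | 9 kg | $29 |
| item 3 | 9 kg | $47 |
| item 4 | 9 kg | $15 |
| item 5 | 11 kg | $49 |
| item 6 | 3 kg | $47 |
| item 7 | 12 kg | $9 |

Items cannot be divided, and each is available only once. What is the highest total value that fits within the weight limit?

Check high-value combinations within 16 kg:
- item 1+item 3+item 6: weight 4+9+3=16, value 22+47+47=116
- item 1+item 2+item 6: weight 4+9+3=16, value 22+29+47=98
- item 5+item 6: weight 11+3=14, value 49+47=96
- item 3+item 6: weight 9+3=12, value 47+47=94
Best: $116.

$116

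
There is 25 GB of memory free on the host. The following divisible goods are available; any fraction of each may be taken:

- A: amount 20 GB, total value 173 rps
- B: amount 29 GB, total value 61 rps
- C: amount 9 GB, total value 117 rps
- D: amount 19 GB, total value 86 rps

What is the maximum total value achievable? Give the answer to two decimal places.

Take in order of value per unit:
- C (117/9 per unit): all 9 → value 117, running total 117.00
- A (173/20 per unit): 16 of 20 → value 16×173/20 = 138.4000, running total 255.40
Total 255.40.

255.40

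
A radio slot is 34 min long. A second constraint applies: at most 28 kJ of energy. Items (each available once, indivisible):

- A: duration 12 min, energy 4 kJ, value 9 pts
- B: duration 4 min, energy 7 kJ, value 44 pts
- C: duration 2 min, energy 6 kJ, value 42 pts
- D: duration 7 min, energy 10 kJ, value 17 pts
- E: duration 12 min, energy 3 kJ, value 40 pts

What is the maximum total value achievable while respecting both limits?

143 pts

Feasible sets respecting both limits:
- B+C+D+E: duration 25, energy 26, value 143
- A+B+C+E: duration 30, energy 20, value 135
- B+C+E: duration 18, energy 16, value 126
- A+B+C+D: duration 25, energy 27, value 112
Best: 143 pts.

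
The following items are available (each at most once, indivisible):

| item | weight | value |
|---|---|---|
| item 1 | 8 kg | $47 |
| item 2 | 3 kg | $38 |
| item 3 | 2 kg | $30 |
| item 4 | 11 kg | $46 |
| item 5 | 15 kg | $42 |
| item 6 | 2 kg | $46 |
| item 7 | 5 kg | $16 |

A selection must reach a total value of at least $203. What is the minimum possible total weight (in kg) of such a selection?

26

Subsets with value ≥ 203, sorted by total weight:
- item 1+item 2+item 3+item 4+item 6: weight 26, value 207
- item 1+item 2+item 3+item 5+item 6: weight 30, value 203
- item 1+item 2+item 3+item 4+item 6+item 7: weight 31, value 223
Minimum weight: 26 kg.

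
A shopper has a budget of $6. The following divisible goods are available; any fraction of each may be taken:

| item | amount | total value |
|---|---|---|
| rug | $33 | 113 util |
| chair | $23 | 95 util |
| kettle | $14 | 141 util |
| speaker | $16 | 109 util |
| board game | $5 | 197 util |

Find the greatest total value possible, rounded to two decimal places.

Take in order of value per unit:
- board game (197/5 per unit): all 5 → value 197, running total 197.00
- kettle (141/14 per unit): 1 of 14 → value 1×141/14 = 10.0714, running total 207.07
Total 207.07.

207.07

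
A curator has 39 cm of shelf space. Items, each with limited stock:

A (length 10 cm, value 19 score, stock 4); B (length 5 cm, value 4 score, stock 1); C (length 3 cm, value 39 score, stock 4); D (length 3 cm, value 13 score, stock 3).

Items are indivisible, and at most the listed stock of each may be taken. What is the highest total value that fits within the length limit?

Best selections within length 39 and stock limits:
- 2×A + 4×C + 2×D: length 38, value 220
- 1×A + 1×B + 4×C + 3×D: length 36, value 218
- 1×A + 4×C + 3×D: length 31, value 214
Best: 220 score.

220 score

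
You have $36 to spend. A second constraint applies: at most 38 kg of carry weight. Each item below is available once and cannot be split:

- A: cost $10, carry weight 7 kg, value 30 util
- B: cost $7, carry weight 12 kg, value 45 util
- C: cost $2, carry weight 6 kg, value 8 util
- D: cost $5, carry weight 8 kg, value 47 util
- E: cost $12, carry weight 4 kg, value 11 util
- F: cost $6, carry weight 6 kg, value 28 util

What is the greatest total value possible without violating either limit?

Feasible sets respecting both limits:
- A+B+D+F: cost 28, carry weight 33, value 150
- A+B+C+D+E: cost 36, carry weight 37, value 141
- B+C+D+E+F: cost 32, carry weight 36, value 139
Best: 150 util.

150 util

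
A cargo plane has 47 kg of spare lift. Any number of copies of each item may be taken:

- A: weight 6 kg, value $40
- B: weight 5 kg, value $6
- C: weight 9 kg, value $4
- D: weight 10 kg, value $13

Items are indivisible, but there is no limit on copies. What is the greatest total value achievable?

Best value-per-unit is A at 40/6; filling with it alone gives 7×40 = 280.
Optimal mix: 7×A + 1×B → weight 47, value 286.

$286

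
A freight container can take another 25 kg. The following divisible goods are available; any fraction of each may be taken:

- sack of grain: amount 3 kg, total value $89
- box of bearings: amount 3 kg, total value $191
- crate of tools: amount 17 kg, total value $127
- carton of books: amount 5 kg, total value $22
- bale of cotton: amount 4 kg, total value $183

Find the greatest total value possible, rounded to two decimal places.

575.06

Take in order of value per unit:
- box of bearings (191/3 per unit): all 3 → value 191, running total 191.00
- bale of cotton (183/4 per unit): all 4 → value 183, running total 374.00
- sack of grain (89/3 per unit): all 3 → value 89, running total 463.00
- crate of tools (127/17 per unit): 15 of 17 → value 15×127/17 = 112.0588, running total 575.06
Total 575.06.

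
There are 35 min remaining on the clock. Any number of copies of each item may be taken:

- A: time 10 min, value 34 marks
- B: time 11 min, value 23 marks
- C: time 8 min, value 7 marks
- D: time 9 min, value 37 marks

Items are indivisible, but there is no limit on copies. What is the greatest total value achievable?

118 marks

Best value-per-unit is D at 37/9; filling with it alone gives 3×37 = 111.
Optimal mix: 1×C + 3×D → time 35, value 118.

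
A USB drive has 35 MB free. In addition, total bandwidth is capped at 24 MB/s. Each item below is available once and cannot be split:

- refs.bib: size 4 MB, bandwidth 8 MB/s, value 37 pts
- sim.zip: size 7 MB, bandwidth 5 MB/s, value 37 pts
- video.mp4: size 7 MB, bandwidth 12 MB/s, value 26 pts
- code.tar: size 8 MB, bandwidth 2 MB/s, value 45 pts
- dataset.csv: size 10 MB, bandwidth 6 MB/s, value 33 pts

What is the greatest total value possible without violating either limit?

152 pts

Feasible sets respecting both limits:
- refs.bib+sim.zip+code.tar+dataset.csv: size 29, bandwidth 21, value 152
- refs.bib+sim.zip+code.tar: size 19, bandwidth 15, value 119
- refs.bib+code.tar+dataset.csv: size 22, bandwidth 16, value 115
- sim.zip+code.tar+dataset.csv: size 25, bandwidth 13, value 115
Best: 152 pts.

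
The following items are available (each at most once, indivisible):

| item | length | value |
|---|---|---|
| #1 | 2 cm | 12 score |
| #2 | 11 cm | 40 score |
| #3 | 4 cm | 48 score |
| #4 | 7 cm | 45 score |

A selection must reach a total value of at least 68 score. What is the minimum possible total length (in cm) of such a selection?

11

Subsets with value ≥ 68, sorted by total length:
- #3+#4: length 11, value 93
- #1+#3+#4: length 13, value 105
- #2+#3: length 15, value 88
Minimum length: 11 cm.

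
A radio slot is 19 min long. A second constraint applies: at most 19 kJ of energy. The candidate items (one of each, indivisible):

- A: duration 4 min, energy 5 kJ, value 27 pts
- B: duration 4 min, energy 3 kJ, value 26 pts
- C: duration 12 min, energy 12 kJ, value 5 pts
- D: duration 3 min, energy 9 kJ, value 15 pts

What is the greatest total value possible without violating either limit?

Feasible sets respecting both limits:
- A+B+D: duration 11, energy 17, value 68
- A+B: duration 8, energy 8, value 53
- A+D: duration 7, energy 14, value 42
- B+D: duration 7, energy 12, value 41
Best: 68 pts.

68 pts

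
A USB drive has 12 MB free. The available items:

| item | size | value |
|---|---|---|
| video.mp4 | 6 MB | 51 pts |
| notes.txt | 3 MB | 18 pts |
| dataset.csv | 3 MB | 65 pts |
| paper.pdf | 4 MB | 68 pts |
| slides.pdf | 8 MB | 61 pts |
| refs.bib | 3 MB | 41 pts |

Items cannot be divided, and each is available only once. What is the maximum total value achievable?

This is a 0/1 knapsack; check combinations near the capacity.
- dataset.csv+paper.pdf+refs.bib: size 3+4+3=10, value 65+68+41=174
- video.mp4+dataset.csv+refs.bib: size 6+3+3=12, value 51+65+41=157
- notes.txt+dataset.csv+paper.pdf: size 3+3+4=10, value 18+65+68=151
Best: 174 pts.

174 pts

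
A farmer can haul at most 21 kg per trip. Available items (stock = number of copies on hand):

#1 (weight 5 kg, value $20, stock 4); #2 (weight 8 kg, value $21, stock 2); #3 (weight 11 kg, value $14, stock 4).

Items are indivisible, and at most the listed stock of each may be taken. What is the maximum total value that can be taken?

$80

Best selections within weight 21 and stock limits:
- 4×#1: weight 20, value 80
- 1×#1 + 2×#2: weight 21, value 62
- 2×#1 + 1×#2: weight 18, value 61
Best: $80.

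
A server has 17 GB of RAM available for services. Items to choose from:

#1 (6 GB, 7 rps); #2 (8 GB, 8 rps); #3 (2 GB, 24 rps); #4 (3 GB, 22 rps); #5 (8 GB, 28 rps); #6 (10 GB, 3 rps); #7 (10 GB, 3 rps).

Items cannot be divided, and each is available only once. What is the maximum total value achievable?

74 rps

Check high-value combinations within 17 GB:
- #3+#4+#5: memory 2+3+8=13, value 24+22+28=74
- #1+#3+#5: memory 6+2+8=16, value 7+24+28=59
- #1+#4+#5: memory 6+3+8=17, value 7+22+28=57
- #2+#3+#4: memory 8+2+3=13, value 8+24+22=54
- #1+#3+#4: memory 6+2+3=11, value 7+24+22=53
Best: 74 rps.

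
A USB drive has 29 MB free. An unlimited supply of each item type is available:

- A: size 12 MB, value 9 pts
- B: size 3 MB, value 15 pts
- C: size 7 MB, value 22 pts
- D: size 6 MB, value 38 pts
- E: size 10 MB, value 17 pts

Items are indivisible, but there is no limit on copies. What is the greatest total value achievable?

Best value-per-unit is D at 38/6; filling with it alone gives 4×38 = 152.
Optimal mix: 1×B + 4×D → size 27, value 167.

167 pts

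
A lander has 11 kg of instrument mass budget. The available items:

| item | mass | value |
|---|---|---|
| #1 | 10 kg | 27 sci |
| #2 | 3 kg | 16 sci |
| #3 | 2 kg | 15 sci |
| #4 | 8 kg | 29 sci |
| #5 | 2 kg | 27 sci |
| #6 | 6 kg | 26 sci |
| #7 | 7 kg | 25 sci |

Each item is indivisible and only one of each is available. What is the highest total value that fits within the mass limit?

69 sci

Check high-value combinations within 11 kg:
- #2+#5+#6: mass 3+2+6=11, value 16+27+26=69
- #3+#5+#6: mass 2+2+6=10, value 15+27+26=68
- #3+#5+#7: mass 2+2+7=11, value 15+27+25=67
- #2+#3+#5: mass 3+2+2=7, value 16+15+27=58
Best: 69 sci.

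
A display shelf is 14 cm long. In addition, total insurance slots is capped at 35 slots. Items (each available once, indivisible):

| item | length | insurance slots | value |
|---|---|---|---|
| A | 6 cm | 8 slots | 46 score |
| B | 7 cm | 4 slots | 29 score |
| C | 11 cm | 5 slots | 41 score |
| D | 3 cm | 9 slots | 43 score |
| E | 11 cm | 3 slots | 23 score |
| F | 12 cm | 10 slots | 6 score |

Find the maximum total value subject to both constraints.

89 score

Feasible sets respecting both limits:
- A+D: length 9, insurance slots 17, value 89
- C+D: length 14, insurance slots 14, value 84
- A+B: length 13, insurance slots 12, value 75
- B+D: length 10, insurance slots 13, value 72
Best: 89 score.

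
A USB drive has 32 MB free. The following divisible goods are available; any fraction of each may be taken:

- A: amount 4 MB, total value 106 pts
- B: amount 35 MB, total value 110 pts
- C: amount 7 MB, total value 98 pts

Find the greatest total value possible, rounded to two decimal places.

Take in order of value per unit:
- A (106/4 per unit): all 4 → value 106, running total 106.00
- C (98/7 per unit): all 7 → value 98, running total 204.00
- B (110/35 per unit): 21 of 35 → value 21×110/35 = 66.0000, running total 270.00
Total 270.00.

270.00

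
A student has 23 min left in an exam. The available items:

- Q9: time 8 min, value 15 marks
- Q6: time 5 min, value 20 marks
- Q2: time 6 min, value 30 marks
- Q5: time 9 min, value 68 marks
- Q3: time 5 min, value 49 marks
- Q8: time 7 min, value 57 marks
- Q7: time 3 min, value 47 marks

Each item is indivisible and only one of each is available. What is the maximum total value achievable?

Check high-value combinations within 23 min:
- Q2+Q5+Q3+Q7: time 6+9+5+3=23, value 30+68+49+47=194
- Q6+Q5+Q3+Q7: time 5+9+5+3=22, value 20+68+49+47=184
- Q2+Q3+Q8+Q7: time 6+5+7+3=21, value 30+49+57+47=183
- Q5+Q3+Q8: time 9+5+7=21, value 68+49+57=174
Best: 194 marks.

194 marks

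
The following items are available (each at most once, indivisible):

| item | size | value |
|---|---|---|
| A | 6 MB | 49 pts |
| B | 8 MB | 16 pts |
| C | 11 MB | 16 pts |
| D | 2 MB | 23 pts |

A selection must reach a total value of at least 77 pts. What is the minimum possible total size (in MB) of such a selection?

Subsets with value ≥ 77, sorted by total size:
- A+B+D: size 16, value 88
- A+C+D: size 19, value 88
- A+B+C: size 25, value 81
Minimum size: 16 MB.

16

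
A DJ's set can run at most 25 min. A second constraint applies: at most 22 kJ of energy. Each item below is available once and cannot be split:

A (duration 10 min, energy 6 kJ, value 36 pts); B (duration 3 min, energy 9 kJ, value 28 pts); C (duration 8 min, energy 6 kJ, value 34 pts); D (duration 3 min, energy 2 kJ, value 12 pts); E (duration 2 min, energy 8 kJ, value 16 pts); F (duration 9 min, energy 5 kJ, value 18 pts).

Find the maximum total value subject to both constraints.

Feasible sets respecting both limits:
- A+B+C: duration 21, energy 21, value 98
- A+C+D+E: duration 23, energy 22, value 98
- A+B+D+F: duration 25, energy 22, value 94
- B+C+D+F: duration 23, energy 22, value 92
Best: 98 pts.

98 pts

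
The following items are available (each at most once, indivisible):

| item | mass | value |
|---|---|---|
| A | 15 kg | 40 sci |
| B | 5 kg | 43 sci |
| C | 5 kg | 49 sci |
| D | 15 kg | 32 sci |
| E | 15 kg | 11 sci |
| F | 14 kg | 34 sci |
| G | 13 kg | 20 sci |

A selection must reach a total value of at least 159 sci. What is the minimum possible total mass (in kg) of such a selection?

39

Subsets with value ≥ 159, sorted by total mass:
- A+B+C+F: mass 39, value 166
- A+B+C+D: mass 40, value 164
- A+B+C+F+G: mass 52, value 186
Minimum mass: 39 kg.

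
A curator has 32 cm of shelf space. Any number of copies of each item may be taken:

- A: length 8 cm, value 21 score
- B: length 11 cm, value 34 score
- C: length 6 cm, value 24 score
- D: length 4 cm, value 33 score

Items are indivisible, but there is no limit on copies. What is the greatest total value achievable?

264 score

Best value-per-unit is D at 33/4, and filling with it alone uses length 8×4=32. No mix of the others beats 8×33 = 264.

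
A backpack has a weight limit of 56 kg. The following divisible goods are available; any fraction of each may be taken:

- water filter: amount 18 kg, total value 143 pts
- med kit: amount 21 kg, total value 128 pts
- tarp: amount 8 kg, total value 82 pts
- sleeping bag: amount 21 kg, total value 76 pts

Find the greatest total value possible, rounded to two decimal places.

385.57

Take in order of value per unit:
- tarp (82/8 per unit): all 8 → value 82, running total 82.00
- water filter (143/18 per unit): all 18 → value 143, running total 225.00
- med kit (128/21 per unit): all 21 → value 128, running total 353.00
- sleeping bag (76/21 per unit): 9 of 21 → value 9×76/21 = 32.5714, running total 385.57
Total 385.57.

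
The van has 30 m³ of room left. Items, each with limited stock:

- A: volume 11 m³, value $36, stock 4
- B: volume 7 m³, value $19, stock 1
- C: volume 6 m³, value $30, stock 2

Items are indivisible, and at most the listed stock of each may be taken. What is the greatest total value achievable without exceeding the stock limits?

$115

Top feasible selections:
- 1×A + 1×B + 2×C: volume 30, value 115
- 2×A + 1×C: volume 28, value 102
- 1×A + 2×C: volume 23, value 96
- 2×A + 1×B: volume 29, value 91
Best: $115.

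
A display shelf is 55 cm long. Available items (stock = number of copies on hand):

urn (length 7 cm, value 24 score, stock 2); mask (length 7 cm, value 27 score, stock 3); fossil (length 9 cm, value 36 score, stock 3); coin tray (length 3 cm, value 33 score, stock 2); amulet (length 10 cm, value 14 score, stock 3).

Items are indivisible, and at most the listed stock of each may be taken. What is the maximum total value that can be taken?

Top feasible selections:
- 3×mask + 3×fossil + 2×coin tray: length 54, value 255
- 1×urn + 2×mask + 3×fossil + 2×coin tray: length 54, value 252
- 2×urn + 1×mask + 3×fossil + 2×coin tray: length 54, value 249
- 1×urn + 3×mask + 2×fossil + 2×coin tray: length 52, value 243
Best: 255 score.

255 score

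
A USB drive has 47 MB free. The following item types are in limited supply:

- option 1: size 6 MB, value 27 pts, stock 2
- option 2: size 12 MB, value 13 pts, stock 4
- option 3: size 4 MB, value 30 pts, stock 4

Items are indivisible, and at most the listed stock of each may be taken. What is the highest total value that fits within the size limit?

187 pts

Best selections within size 47 and stock limits:
- 2×option 1 + 1×option 2 + 4×option 3: size 40, value 187
- 2×option 1 + 4×option 3: size 28, value 174
- 1×option 1 + 2×option 2 + 4×option 3: size 46, value 173
Best: 187 pts.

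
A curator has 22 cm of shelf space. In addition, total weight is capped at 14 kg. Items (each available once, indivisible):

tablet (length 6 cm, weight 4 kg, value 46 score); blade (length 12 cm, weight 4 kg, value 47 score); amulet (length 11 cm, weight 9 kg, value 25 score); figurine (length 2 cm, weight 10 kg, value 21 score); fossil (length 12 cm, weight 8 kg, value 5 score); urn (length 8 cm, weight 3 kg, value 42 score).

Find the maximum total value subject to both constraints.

Feasible sets respecting both limits:
- tablet+blade: length 18, weight 8, value 93
- blade+urn: length 20, weight 7, value 89
- tablet+urn: length 14, weight 7, value 88
Best: 93 score.

93 score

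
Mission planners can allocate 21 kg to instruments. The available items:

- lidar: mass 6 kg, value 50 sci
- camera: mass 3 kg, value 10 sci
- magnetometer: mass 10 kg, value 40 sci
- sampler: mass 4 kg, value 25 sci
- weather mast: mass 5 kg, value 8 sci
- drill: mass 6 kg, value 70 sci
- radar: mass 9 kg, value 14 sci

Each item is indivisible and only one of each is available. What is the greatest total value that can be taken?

155 sci

Check high-value combinations within 21 kg:
- lidar+camera+sampler+drill: mass 6+3+4+6=19, value 50+10+25+70=155
- lidar+sampler+weather mast+drill: mass 6+4+5+6=21, value 50+25+8+70=153
- lidar+sampler+drill: mass 6+4+6=16, value 50+25+70=145
- lidar+camera+weather mast+drill: mass 6+3+5+6=20, value 50+10+8+70=138
Best: 155 sci.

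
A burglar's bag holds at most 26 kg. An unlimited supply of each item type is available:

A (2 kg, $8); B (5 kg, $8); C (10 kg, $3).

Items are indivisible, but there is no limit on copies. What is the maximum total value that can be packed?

Best value-per-unit is A at 8/2, and filling with it alone uses weight 13×2=26. No mix of the others beats 13×8 = 104.

$104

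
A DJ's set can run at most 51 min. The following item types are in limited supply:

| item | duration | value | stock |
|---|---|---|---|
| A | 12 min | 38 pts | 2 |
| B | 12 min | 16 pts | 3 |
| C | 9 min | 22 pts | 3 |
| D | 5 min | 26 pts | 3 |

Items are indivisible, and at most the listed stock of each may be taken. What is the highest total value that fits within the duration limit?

Best selections within duration 51 and stock limits:
- 2×A + 1×C + 3×D: duration 48, value 176
- 2×A + 1×B + 3×D: duration 51, value 170
Best: 176 pts.

176 pts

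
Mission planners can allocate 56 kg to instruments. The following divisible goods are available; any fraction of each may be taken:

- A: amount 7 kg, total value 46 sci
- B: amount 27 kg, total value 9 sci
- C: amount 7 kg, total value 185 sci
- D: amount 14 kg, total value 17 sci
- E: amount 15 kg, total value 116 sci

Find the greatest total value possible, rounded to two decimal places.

368.33

Take in order of value per unit:
- C (185/7 per unit): all 7 → value 185, running total 185.00
- E (116/15 per unit): all 15 → value 116, running total 301.00
- A (46/7 per unit): all 7 → value 46, running total 347.00
- D (17/14 per unit): all 14 → value 17, running total 364.00
- B (9/27 per unit): 13 of 27 → value 13×9/27 = 4.3333, running total 368.33
Total 368.33.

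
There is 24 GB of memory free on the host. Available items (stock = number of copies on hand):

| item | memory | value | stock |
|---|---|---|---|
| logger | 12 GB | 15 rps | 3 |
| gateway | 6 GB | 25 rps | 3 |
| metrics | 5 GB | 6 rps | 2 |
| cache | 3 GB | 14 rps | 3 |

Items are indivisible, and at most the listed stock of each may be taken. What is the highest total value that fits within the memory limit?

103 rps

Best selections within memory 24 and stock limits:
- 3×gateway + 2×cache: memory 24, value 103
- 2×gateway + 3×cache: memory 21, value 92
Best: 103 rps.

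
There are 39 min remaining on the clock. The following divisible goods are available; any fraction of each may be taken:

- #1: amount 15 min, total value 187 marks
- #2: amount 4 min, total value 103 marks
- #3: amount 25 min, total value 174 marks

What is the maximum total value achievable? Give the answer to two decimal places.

429.20

Take in order of value per unit:
- #2 (103/4 per unit): all 4 → value 103, running total 103.00
- #1 (187/15 per unit): all 15 → value 187, running total 290.00
- #3 (174/25 per unit): 20 of 25 → value 20×174/25 = 139.2000, running total 429.20
Total 429.20.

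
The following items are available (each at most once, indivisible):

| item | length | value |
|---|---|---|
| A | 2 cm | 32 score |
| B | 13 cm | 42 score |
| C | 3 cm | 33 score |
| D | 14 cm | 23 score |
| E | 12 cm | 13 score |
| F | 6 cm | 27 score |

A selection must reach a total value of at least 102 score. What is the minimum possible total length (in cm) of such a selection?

18

Subsets with value ≥ 102, sorted by total length:
- A+B+C: length 18, value 107
- B+C+F: length 22, value 102
- A+C+E+F: length 23, value 105
Minimum length: 18 cm.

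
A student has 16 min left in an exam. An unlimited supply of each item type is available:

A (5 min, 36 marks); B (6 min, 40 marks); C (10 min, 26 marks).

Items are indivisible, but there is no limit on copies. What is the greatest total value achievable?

112 marks

Best value-per-unit is A at 36/5; filling with it alone gives 3×36 = 108.
Optimal mix: 2×A + 1×B → time 16, value 112.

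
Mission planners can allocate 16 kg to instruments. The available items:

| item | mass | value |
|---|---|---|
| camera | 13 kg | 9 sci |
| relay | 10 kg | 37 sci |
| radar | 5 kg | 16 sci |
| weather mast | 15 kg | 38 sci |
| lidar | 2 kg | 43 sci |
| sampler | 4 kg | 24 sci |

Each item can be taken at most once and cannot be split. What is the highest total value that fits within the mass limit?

104 sci

This is a 0/1 knapsack; check combinations near the capacity.
- relay+lidar+sampler: mass 10+2+4=16, value 37+43+24=104
- radar+lidar+sampler: mass 5+2+4=11, value 16+43+24=83
- relay+lidar: mass 10+2=12, value 37+43=80
Best: 104 sci.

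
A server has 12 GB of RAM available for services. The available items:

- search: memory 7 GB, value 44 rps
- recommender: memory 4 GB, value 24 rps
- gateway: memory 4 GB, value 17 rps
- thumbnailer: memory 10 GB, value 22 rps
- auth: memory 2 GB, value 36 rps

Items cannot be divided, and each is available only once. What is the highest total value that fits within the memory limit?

80 rps

Check high-value combinations within 12 GB:
- search+auth: memory 7+2=9, value 44+36=80
- recommender+gateway+auth: memory 4+4+2=10, value 24+17+36=77
- search+recommender: memory 7+4=11, value 44+24=68
- search+gateway: memory 7+4=11, value 44+17=61
Best: 80 rps.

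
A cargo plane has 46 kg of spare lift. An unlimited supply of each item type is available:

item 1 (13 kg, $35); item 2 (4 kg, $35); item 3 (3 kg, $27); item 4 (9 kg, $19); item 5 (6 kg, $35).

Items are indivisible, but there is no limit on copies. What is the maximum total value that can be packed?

Best value-per-unit is item 3 at 27/3; filling with it alone gives 15×27 = 405.
Optimal mix: 1×item 2 + 14×item 3 → weight 46, value 413.

$413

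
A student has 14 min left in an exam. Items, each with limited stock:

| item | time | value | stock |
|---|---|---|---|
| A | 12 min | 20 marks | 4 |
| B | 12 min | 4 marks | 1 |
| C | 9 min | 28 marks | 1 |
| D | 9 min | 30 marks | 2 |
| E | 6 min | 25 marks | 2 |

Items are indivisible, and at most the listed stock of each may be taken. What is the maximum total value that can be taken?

50 marks

Top feasible selections:
- 2×E: time 12, value 50
- 1×D: time 9, value 30
- 1×C: time 9, value 28
Best: 50 marks.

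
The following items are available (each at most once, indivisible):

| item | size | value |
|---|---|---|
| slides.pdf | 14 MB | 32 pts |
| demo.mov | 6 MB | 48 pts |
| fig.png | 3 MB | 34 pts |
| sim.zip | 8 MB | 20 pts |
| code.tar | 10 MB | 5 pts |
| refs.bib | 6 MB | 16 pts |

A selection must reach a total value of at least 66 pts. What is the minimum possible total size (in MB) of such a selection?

Subsets with value ≥ 66, sorted by total size:
- demo.mov+fig.png: size 9, value 82
- demo.mov+sim.zip: size 14, value 68
- demo.mov+fig.png+refs.bib: size 15, value 98
- demo.mov+fig.png+sim.zip: size 17, value 102
Minimum size: 9 MB.

9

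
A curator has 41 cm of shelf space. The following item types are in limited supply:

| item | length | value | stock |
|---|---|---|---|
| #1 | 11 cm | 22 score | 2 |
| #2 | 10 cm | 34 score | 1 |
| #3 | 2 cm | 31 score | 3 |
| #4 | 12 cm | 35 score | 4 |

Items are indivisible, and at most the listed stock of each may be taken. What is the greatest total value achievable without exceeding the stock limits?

Top feasible selections:
- 1×#2 + 3×#3 + 2×#4: length 40, value 197
- 1×#1 + 3×#3 + 2×#4: length 41, value 185
- 1×#1 + 1×#2 + 3×#3 + 1×#4: length 39, value 184
- 2×#1 + 3×#3 + 1×#4: length 40, value 172
Best: 197 score.

197 score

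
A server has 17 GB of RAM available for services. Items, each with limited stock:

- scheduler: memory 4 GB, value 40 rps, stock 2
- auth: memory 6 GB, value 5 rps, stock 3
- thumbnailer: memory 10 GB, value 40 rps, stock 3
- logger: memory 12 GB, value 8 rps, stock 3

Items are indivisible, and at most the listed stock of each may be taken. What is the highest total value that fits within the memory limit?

85 rps

Top feasible selections:
- 2×scheduler + 1×auth: memory 14, value 85
- 2×scheduler: memory 8, value 80
Best: 85 rps.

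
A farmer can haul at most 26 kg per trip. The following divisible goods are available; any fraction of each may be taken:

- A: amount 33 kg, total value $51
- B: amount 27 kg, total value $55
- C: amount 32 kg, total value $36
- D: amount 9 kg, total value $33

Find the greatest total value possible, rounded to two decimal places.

Take in order of value per unit:
- D (33/9 per unit): all 9 → value 33, running total 33.00
- B (55/27 per unit): 17 of 27 → value 17×55/27 = 34.6296, running total 67.63
Total 67.63.

67.63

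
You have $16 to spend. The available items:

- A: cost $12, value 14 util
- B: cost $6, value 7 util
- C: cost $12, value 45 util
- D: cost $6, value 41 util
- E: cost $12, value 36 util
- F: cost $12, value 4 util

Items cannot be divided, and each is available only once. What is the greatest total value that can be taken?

Check high-value combinations within $16:
- B+D: cost 6+6=12, value 7+41=48
- C: cost 12, value 45
- D: cost 6, value 41
- E: cost 12, value 36
- A: cost 12, value 14
Best: 48 util.

48 util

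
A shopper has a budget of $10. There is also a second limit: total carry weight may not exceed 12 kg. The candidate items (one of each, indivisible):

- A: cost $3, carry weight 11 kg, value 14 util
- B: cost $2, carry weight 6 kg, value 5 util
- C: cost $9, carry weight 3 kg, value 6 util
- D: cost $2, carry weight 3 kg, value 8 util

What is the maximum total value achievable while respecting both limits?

14 util

Feasible sets respecting both limits:
- A: cost 3, carry weight 11, value 14
- B+D: cost 4, carry weight 9, value 13
- D: cost 2, carry weight 3, value 8
Best: 14 util.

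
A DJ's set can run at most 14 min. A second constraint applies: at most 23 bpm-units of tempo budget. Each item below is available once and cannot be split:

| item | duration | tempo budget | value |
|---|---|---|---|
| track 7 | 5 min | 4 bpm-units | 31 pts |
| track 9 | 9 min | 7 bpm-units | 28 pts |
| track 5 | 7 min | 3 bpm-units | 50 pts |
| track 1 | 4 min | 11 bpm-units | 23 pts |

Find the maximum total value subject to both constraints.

Feasible sets respecting both limits:
- track 7+track 5: duration 12, tempo budget 7, value 81
- track 5+track 1: duration 11, tempo budget 14, value 73
- track 7+track 9: duration 14, tempo budget 11, value 59
Best: 81 pts.

81 pts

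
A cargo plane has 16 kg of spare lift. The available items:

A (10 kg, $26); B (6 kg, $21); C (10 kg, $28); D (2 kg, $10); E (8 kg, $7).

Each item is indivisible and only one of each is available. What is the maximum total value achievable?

Check high-value combinations within 16 kg:
- B+C: weight 6+10=16, value 21+28=49
- A+B: weight 10+6=16, value 26+21=47
- C+D: weight 10+2=12, value 28+10=38
Best: $49.

$49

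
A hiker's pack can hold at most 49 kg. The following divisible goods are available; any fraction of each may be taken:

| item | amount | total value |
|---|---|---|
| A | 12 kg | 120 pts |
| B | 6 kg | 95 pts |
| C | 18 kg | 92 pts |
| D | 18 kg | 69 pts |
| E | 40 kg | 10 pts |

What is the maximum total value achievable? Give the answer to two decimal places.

Take in order of value per unit:
- B (95/6 per unit): all 6 → value 95, running total 95.00
- A (120/12 per unit): all 12 → value 120, running total 215.00
- C (92/18 per unit): all 18 → value 92, running total 307.00
- D (69/18 per unit): 13 of 18 → value 13×69/18 = 49.8333, running total 356.83
Total 356.83.

356.83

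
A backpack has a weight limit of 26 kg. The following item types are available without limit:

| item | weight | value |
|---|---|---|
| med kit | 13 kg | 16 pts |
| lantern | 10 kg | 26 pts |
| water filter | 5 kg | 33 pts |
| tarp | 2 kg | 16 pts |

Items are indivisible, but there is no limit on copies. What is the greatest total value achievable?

208 pts

Best value-per-unit is tarp at 16/2, and filling with it alone uses weight 13×2=26. No mix of the others beats 13×16 = 208.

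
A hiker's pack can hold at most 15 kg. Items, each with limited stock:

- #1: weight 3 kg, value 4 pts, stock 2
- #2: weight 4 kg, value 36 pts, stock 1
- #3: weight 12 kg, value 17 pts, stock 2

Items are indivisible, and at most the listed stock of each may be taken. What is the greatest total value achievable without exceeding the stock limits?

Best selections within weight 15 and stock limits:
- 2×#1 + 1×#2: weight 10, value 44
- 1×#1 + 1×#2: weight 7, value 40
Best: 44 pts.

44 pts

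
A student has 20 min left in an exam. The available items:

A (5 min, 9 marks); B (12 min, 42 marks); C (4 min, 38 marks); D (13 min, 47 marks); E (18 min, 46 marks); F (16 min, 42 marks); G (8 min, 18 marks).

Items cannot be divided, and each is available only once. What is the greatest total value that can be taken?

Check high-value combinations within 20 min:
- C+D: time 4+13=17, value 38+47=85
- B+C: time 12+4=16, value 42+38=80
- C+F: time 4+16=20, value 38+42=80
- A+C+G: time 5+4+8=17, value 9+38+18=65
Best: 85 marks.

85 marks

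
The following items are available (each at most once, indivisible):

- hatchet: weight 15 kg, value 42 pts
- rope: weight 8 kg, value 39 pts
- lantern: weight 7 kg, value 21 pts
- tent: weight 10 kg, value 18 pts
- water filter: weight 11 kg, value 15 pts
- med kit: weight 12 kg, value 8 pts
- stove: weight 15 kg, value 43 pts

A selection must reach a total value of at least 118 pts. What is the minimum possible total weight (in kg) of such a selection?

38

Subsets with value ≥ 118, sorted by total weight:
- hatchet+rope+stove: weight 38, value 124
- rope+lantern+tent+stove: weight 40, value 121
- hatchet+rope+lantern+tent: weight 40, value 120
Minimum weight: 38 kg.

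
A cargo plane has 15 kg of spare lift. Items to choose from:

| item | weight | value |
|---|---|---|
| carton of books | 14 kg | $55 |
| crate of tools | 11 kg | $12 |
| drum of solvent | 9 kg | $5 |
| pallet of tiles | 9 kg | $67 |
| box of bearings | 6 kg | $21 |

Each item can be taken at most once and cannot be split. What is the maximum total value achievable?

$88

This is a 0/1 knapsack; check combinations near the capacity.
- pallet of tiles+box of bearings: weight 9+6=15, value 67+21=88
- pallet of tiles: weight 9, value 67
- carton of books: weight 14, value 55
- drum of solvent+box of bearings: weight 9+6=15, value 5+21=26
- box of bearings: weight 6, value 21
Best: $88.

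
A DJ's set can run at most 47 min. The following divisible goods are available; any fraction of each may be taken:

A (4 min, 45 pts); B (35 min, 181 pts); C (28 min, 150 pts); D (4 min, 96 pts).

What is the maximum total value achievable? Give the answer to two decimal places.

347.89

Take in order of value per unit:
- D (96/4 per unit): all 4 → value 96, running total 96.00
- A (45/4 per unit): all 4 → value 45, running total 141.00
- C (150/28 per unit): all 28 → value 150, running total 291.00
- B (181/35 per unit): 11 of 35 → value 11×181/35 = 56.8857, running total 347.89
Total 347.89.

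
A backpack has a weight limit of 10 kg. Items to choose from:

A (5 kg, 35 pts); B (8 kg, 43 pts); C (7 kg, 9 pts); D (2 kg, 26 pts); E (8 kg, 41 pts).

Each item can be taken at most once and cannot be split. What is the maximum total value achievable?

Check high-value combinations within 10 kg:
- B+D: weight 8+2=10, value 43+26=69
- D+E: weight 2+8=10, value 26+41=67
- A+D: weight 5+2=7, value 35+26=61
Best: 69 pts.

69 pts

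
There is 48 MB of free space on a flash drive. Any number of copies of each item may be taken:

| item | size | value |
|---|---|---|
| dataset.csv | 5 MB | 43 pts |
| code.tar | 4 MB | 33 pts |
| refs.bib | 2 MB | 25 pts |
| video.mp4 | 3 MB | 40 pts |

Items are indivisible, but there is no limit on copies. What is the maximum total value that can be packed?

Best value-per-unit is video.mp4 at 40/3, and filling with it alone uses size 16×3=48. No mix of the others beats 16×40 = 640.

640 pts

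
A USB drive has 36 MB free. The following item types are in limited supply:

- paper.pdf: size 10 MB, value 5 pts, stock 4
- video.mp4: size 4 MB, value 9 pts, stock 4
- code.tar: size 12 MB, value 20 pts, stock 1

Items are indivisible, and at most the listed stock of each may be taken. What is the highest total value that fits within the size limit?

56 pts

Best selections within size 36 and stock limits:
- 4×video.mp4 + 1×code.tar: size 28, value 56
- 1×paper.pdf + 3×video.mp4 + 1×code.tar: size 34, value 52
Best: 56 pts.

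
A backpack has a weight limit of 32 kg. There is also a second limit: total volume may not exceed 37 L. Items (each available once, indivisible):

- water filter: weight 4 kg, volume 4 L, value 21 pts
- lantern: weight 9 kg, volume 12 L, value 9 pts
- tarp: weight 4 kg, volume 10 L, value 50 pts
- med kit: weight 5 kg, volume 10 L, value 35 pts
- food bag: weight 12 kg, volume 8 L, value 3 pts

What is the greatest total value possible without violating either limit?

Feasible sets respecting both limits:
- water filter+lantern+tarp+med kit: weight 22, volume 36, value 115
- water filter+tarp+med kit+food bag: weight 25, volume 32, value 109
- water filter+tarp+med kit: weight 13, volume 24, value 106
Best: 115 pts.

115 pts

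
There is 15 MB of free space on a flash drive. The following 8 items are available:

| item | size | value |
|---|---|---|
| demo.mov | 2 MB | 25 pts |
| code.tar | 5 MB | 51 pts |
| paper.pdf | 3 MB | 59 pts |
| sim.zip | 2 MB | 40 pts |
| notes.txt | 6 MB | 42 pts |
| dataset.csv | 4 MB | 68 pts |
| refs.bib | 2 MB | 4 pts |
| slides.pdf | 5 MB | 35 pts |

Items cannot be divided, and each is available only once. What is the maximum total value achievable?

218 pts

This is a 0/1 knapsack; check combinations near the capacity.
- code.tar+paper.pdf+sim.zip+dataset.csv: size 5+3+2+4=14, value 51+59+40+68=218
- paper.pdf+sim.zip+notes.txt+dataset.csv: size 3+2+6+4=15, value 59+40+42+68=209
- demo.mov+code.tar+paper.pdf+dataset.csv: size 2+5+3+4=14, value 25+51+59+68=203
- paper.pdf+sim.zip+dataset.csv+slides.pdf: size 3+2+4+5=14, value 59+40+68+35=202
Best: 218 pts.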